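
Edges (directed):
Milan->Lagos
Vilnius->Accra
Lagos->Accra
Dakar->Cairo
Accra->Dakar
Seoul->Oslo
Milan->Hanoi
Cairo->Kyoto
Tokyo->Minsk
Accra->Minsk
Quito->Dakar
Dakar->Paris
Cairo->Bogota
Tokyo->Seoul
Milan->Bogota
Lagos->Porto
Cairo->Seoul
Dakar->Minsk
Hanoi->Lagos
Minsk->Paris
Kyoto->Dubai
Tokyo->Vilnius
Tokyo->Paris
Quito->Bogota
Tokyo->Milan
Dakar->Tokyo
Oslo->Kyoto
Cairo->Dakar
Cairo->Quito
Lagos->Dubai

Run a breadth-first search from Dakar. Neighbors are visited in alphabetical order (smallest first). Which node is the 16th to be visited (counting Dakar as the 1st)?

Visit Dakar; enqueue Cairo, Minsk, Paris, Tokyo → queue [Cairo, Minsk, Paris, Tokyo]
Visit Cairo; enqueue Bogota, Kyoto, Quito, Seoul → queue [Minsk, Paris, Tokyo, Bogota, Kyoto, Quito, Seoul]
Visit Minsk → queue [Paris, Tokyo, Bogota, Kyoto, Quito, Seoul]
Visit Paris → queue [Tokyo, Bogota, Kyoto, Quito, Seoul]
Visit Tokyo; enqueue Milan, Vilnius → queue [Bogota, Kyoto, Quito, Seoul, Milan, Vilnius]
Visit Bogota → queue [Kyoto, Quito, Seoul, Milan, Vilnius]
Visit Kyoto; enqueue Dubai → queue [Quito, Seoul, Milan, Vilnius, Dubai]
Visit Quito → queue [Seoul, Milan, Vilnius, Dubai]
Visit Seoul; enqueue Oslo → queue [Milan, Vilnius, Dubai, Oslo]
Visit Milan; enqueue Hanoi, Lagos → queue [Vilnius, Dubai, Oslo, Hanoi, Lagos]
Visit Vilnius; enqueue Accra → queue [Dubai, Oslo, Hanoi, Lagos, Accra]
Visit Dubai → queue [Oslo, Hanoi, Lagos, Accra]
Visit Oslo → queue [Hanoi, Lagos, Accra]
Visit Hanoi → queue [Lagos, Accra]
Visit Lagos; enqueue Porto → queue [Accra, Porto]
Visit Accra → queue [Porto]
Visit Porto → queue []

Visit order: Dakar, Cairo, Minsk, Paris, Tokyo, Bogota, Kyoto, Quito, Seoul, Milan, Vilnius, Dubai, Oslo, Hanoi, Lagos, Accra, Porto

Accra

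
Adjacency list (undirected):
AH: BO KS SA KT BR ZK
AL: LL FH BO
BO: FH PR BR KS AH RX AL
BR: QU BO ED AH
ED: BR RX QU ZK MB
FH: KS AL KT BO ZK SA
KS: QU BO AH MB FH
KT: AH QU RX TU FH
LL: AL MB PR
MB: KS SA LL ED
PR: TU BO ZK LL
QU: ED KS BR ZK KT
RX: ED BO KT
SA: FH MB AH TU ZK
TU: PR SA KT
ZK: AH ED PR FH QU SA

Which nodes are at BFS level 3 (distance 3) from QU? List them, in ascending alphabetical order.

Level 0: QU
Level 1: BR, ED, KS, KT, ZK
Level 2: AH, BO, FH, MB, PR, RX, SA, TU
Level 3: AL, LL

AL, LL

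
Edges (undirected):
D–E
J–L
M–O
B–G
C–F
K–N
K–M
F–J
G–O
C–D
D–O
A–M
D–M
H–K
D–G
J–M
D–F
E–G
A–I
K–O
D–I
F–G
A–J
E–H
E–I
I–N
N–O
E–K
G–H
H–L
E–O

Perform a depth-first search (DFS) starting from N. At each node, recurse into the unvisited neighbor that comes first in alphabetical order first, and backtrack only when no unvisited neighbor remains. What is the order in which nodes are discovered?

N, I, A, J, F, C, D, E, G, B, H, K, M, O, L

Visit N
N → I
I → A
A → J
J → F
F → C
C → D
D → E
E → G
G → B
G → H
H → K
K → M
M → O
H → L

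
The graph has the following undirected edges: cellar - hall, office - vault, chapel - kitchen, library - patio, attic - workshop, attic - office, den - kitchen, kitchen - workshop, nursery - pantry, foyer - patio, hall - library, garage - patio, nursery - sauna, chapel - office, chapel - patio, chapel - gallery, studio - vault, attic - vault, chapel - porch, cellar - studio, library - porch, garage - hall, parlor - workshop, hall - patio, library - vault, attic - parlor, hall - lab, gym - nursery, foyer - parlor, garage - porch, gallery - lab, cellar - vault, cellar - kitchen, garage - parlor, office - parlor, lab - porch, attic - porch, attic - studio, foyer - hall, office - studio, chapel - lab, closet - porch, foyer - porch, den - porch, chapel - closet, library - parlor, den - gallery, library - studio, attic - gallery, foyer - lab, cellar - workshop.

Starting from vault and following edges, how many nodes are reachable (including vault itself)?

BFS from vault visits: vault, studio, office, library, cellar, attic, parlor, chapel, porch, patio, hall, workshop, kitchen, gallery, garage, foyer, lab, closet, den
Reachable nodes: 19 of 23 total.

19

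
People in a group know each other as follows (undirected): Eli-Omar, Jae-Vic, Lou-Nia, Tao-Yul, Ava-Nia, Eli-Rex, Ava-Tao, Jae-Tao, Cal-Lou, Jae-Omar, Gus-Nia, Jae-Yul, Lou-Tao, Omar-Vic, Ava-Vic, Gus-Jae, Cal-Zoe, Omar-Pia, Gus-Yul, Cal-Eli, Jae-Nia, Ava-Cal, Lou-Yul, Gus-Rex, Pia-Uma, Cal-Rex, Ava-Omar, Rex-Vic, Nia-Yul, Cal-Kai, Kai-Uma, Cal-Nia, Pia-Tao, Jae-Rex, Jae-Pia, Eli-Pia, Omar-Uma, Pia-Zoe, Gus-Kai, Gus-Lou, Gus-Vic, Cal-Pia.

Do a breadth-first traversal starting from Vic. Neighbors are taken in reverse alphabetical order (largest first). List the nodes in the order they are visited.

Vic → Rex → Omar → Jae → Gus → Ava → Eli → Cal → Uma → Pia → Yul → Tao → Nia → Lou → Kai → Zoe

Visit Vic; enqueue Rex, Omar, Jae, Gus, Ava → queue [Rex, Omar, Jae, Gus, Ava]
Visit Rex; enqueue Eli, Cal → queue [Omar, Jae, Gus, Ava, Eli, Cal]
Visit Omar; enqueue Uma, Pia → queue [Jae, Gus, Ava, Eli, Cal, Uma, Pia]
Visit Jae; enqueue Yul, Tao, Nia → queue [Gus, Ava, Eli, Cal, Uma, Pia, Yul, Tao, Nia]
Visit Gus; enqueue Lou, Kai → queue [Ava, Eli, Cal, Uma, Pia, Yul, Tao, Nia, Lou, Kai]
Visit Ava → queue [Eli, Cal, Uma, Pia, Yul, Tao, Nia, Lou, Kai]
Visit Eli → queue [Cal, Uma, Pia, Yul, Tao, Nia, Lou, Kai]
Visit Cal; enqueue Zoe → queue [Uma, Pia, Yul, Tao, Nia, Lou, Kai, Zoe]
Visit Uma → queue [Pia, Yul, Tao, Nia, Lou, Kai, Zoe]
Visit Pia → queue [Yul, Tao, Nia, Lou, Kai, Zoe]
Visit Yul → queue [Tao, Nia, Lou, Kai, Zoe]
Visit Tao → queue [Nia, Lou, Kai, Zoe]
Visit Nia → queue [Lou, Kai, Zoe]
Visit Lou → queue [Kai, Zoe]
Visit Kai → queue [Zoe]
Visit Zoe → queue []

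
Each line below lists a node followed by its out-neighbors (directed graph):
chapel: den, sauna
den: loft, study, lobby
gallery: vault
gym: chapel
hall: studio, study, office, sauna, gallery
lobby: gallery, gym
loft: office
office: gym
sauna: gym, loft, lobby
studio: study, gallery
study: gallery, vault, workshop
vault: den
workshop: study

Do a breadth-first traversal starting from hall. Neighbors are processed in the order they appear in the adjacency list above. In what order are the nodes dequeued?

hall studio study office sauna gallery vault workshop gym loft lobby den chapel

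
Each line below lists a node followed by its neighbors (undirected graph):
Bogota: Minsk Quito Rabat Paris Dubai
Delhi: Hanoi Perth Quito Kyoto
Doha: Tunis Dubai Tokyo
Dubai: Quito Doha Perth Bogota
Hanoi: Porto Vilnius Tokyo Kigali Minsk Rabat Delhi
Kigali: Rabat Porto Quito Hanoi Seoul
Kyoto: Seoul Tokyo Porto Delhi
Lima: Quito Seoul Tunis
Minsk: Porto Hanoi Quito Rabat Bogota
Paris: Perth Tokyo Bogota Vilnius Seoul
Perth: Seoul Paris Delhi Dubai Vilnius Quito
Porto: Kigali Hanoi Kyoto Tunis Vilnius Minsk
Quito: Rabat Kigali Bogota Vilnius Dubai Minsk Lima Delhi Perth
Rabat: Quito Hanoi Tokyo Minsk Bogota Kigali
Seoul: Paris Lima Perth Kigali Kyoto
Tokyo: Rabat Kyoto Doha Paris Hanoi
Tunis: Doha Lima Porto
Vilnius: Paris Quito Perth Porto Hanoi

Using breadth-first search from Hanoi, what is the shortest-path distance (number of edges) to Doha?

2

Level 0: Hanoi
Level 1: Delhi, Kigali, Minsk, Porto, Rabat, Tokyo, Vilnius
Level 2: Bogota, Doha, Kyoto, Paris, Perth, Quito, Seoul, Tunis
Level 3: Dubai, Lima
Doha first appears at level 2.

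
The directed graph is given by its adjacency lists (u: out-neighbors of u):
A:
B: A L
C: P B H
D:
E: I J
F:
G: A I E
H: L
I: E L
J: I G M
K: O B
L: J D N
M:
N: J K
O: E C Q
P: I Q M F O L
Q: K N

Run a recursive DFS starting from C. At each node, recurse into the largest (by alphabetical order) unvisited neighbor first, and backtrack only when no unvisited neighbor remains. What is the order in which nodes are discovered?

C, P, Q, N, K, O, E, J, M, I, L, D, G, A, B, F, H

Visit C
C → P
P → Q
Q → N
N → K
K → O
O → E
E → J
J → M
J → I
I → L
L → D
J → G
G → A
K → B
P → F
C → H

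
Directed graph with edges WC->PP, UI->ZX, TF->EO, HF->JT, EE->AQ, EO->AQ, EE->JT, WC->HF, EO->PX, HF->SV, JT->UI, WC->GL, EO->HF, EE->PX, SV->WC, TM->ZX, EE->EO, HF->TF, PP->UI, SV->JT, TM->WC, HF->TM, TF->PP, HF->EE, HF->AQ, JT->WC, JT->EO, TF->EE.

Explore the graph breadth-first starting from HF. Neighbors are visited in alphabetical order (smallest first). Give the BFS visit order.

Visit HF; enqueue AQ, EE, JT, SV, TF, TM → queue [AQ, EE, JT, SV, TF, TM]
Visit AQ → queue [EE, JT, SV, TF, TM]
Visit EE; enqueue EO, PX → queue [JT, SV, TF, TM, EO, PX]
Visit JT; enqueue UI, WC → queue [SV, TF, TM, EO, PX, UI, WC]
Visit SV → queue [TF, TM, EO, PX, UI, WC]
Visit TF; enqueue PP → queue [TM, EO, PX, UI, WC, PP]
Visit TM; enqueue ZX → queue [EO, PX, UI, WC, PP, ZX]
Visit EO → queue [PX, UI, WC, PP, ZX]
Visit PX → queue [UI, WC, PP, ZX]
Visit UI → queue [WC, PP, ZX]
Visit WC; enqueue GL → queue [PP, ZX, GL]
Visit PP → queue [ZX, GL]
Visit ZX → queue [GL]
Visit GL → queue []

HF AQ EE JT SV TF TM EO PX UI WC PP ZX GL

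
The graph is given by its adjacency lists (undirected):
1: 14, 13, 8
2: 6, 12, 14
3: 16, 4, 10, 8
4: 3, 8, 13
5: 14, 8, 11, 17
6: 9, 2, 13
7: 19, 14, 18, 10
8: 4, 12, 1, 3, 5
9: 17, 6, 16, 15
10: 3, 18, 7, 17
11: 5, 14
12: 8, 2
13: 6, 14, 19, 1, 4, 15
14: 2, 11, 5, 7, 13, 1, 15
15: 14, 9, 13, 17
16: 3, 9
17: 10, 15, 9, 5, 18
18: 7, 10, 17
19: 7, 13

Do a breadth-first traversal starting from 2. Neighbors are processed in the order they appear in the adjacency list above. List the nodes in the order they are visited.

2 → 6 → 12 → 14 → 9 → 13 → 8 → 11 → 5 → 7 → 1 → 15 → 17 → 16 → 19 → 4 → 3 → 18 → 10

Visit 2; enqueue 6, 12, 14 → queue [6, 12, 14]
Visit 6; enqueue 9, 13 → queue [12, 14, 9, 13]
Visit 12; enqueue 8 → queue [14, 9, 13, 8]
Visit 14; enqueue 11, 5, 7, 1, 15 → queue [9, 13, 8, 11, 5, 7, 1, 15]
Visit 9; enqueue 17, 16 → queue [13, 8, 11, 5, 7, 1, 15, 17, 16]
Visit 13; enqueue 19, 4 → queue [8, 11, 5, 7, 1, 15, 17, 16, 19, 4]
Visit 8; enqueue 3 → queue [11, 5, 7, 1, 15, 17, 16, 19, 4, 3]
Visit 11 → queue [5, 7, 1, 15, 17, 16, 19, 4, 3]
Visit 5 → queue [7, 1, 15, 17, 16, 19, 4, 3]
Visit 7; enqueue 18, 10 → queue [1, 15, 17, 16, 19, 4, 3, 18, 10]
Visit 1 → queue [15, 17, 16, 19, 4, 3, 18, 10]
Visit 15 → queue [17, 16, 19, 4, 3, 18, 10]
Visit 17 → queue [16, 19, 4, 3, 18, 10]
Visit 16 → queue [19, 4, 3, 18, 10]
Visit 19 → queue [4, 3, 18, 10]
Visit 4 → queue [3, 18, 10]
Visit 3 → queue [18, 10]
Visit 18 → queue [10]
Visit 10 → queue []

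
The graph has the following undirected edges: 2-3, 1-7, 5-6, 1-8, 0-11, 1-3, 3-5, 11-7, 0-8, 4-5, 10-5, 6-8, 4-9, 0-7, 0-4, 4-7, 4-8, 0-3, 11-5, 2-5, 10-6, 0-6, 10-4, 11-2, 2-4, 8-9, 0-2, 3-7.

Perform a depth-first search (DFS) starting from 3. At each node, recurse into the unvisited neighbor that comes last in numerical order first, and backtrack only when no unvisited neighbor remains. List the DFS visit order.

3 → 7 → 11 → 5 → 10 → 6 → 8 → 9 → 4 → 2 → 0 → 1

Visit 3
3 → 7
7 → 11
11 → 5
5 → 10
10 → 6
6 → 8
8 → 9
9 → 4
4 → 2
2 → 0
8 → 1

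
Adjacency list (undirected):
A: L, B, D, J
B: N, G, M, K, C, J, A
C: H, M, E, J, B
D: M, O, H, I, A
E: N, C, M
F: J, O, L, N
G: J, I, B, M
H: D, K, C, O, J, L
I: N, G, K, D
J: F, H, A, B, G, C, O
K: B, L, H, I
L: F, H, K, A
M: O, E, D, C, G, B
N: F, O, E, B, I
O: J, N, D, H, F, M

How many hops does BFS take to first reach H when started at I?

Level 0: I
Level 1: D, G, K, N
Level 2: A, B, E, F, H, J, L, M, O
Level 3: C
H first appears at level 2.

2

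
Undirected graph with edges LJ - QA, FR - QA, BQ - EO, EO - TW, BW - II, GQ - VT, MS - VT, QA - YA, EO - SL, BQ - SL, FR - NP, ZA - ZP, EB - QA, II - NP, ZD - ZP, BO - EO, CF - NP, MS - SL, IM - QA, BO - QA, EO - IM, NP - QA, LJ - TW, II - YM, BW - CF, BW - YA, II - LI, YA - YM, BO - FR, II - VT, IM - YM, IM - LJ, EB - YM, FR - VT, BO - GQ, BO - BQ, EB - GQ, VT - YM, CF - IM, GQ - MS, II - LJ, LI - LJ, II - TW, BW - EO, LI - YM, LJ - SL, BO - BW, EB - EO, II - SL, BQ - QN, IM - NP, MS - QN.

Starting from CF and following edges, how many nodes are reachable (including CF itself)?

21

BFS from CF visits: CF, BW, IM, NP, BO, EO, II, YA, LJ, QA, YM, FR, BQ, GQ, EB, SL, TW, LI, VT, QN, MS
Reachable nodes: 21 of 24 total.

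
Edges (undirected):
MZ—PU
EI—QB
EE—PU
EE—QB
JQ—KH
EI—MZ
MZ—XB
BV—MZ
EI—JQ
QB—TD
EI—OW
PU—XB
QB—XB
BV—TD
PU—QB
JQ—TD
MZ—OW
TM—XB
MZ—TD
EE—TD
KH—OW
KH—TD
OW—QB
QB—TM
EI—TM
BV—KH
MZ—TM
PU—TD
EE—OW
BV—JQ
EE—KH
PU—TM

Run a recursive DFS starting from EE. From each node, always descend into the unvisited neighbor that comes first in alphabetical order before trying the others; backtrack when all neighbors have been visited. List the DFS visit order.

EE KH BV JQ EI MZ OW QB PU TD TM XB

Visit EE
EE → KH
KH → BV
BV → JQ
JQ → EI
EI → MZ
MZ → OW
OW → QB
QB → PU
PU → TD
PU → TM
TM → XB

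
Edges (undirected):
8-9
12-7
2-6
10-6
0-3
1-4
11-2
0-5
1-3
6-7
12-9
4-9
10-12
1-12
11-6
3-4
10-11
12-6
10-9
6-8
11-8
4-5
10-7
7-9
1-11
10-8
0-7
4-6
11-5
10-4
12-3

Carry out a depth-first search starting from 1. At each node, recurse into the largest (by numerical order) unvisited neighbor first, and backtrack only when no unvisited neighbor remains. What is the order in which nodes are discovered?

1 → 12 → 10 → 11 → 8 → 9 → 7 → 6 → 4 → 5 → 0 → 3 → 2

Visit 1
1 → 12
12 → 10
10 → 11
11 → 8
8 → 9
9 → 7
7 → 6
6 → 4
4 → 5
5 → 0
0 → 3
6 → 2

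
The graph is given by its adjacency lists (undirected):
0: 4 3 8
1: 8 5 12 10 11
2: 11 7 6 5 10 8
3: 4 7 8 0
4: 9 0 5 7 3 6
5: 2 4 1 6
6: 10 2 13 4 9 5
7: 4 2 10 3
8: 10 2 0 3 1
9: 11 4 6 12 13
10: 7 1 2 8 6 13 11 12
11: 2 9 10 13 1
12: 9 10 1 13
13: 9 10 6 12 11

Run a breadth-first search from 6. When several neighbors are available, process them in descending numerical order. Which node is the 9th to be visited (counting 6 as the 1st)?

Visit 6; enqueue 13, 10, 9, 5, 4, 2 → queue [13, 10, 9, 5, 4, 2]
Visit 13; enqueue 12, 11 → queue [10, 9, 5, 4, 2, 12, 11]
Visit 10; enqueue 8, 7, 1 → queue [9, 5, 4, 2, 12, 11, 8, 7, 1]
Visit 9 → queue [5, 4, 2, 12, 11, 8, 7, 1]
Visit 5 → queue [4, 2, 12, 11, 8, 7, 1]
Visit 4; enqueue 3, 0 → queue [2, 12, 11, 8, 7, 1, 3, 0]
Visit 2 → queue [12, 11, 8, 7, 1, 3, 0]
Visit 12 → queue [11, 8, 7, 1, 3, 0]
Visit 11 → queue [8, 7, 1, 3, 0]
Visit 8 → queue [7, 1, 3, 0]
Visit 7 → queue [1, 3, 0]
Visit 1 → queue [3, 0]
Visit 3 → queue [0]
Visit 0 → queue []

Visit order: 6, 13, 10, 9, 5, 4, 2, 12, 11, 8, 7, 1, 3, 0

11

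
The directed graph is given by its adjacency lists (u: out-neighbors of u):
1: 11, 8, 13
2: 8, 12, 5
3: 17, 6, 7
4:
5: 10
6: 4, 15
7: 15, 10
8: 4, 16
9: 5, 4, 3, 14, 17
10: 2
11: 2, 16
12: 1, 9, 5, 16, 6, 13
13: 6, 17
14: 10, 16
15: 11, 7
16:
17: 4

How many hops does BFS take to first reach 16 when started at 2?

Level 0: 2
Level 1: 5, 8, 12
Level 2: 1, 4, 6, 9, 10, 13, 16
Level 3: 3, 11, 14, 15, 17
Level 4: 7
16 first appears at level 2.

2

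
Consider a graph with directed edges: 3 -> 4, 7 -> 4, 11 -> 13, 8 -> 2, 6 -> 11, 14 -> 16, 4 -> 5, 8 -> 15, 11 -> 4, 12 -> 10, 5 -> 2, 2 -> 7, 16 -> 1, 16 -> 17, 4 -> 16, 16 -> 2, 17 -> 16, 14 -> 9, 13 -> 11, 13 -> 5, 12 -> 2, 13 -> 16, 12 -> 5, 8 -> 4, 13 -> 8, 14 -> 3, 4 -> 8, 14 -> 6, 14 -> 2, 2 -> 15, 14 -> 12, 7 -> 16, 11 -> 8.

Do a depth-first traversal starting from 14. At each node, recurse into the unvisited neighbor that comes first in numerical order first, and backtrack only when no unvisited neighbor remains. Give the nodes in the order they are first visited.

14 2 7 4 5 8 15 16 1 17 3 6 11 13 9 12 10

Visit 14
14 → 2
2 → 7
7 → 4
4 → 5
4 → 8
8 → 15
4 → 16
16 → 1
16 → 17
14 → 3
14 → 6
6 → 11
11 → 13
14 → 9
14 → 12
12 → 10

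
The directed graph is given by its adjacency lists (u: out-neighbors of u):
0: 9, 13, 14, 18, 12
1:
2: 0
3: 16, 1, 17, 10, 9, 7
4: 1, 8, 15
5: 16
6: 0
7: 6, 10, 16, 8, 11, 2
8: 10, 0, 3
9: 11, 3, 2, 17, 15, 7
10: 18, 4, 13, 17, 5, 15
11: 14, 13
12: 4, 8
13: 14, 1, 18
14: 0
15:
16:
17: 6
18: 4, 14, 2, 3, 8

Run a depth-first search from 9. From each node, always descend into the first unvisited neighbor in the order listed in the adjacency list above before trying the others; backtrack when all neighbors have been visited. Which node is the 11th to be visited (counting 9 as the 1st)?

Visit 9
9 → 11
11 → 14
14 → 0
0 → 13
13 → 1
13 → 18
18 → 4
4 → 8
8 → 10
10 → 17
17 → 6
10 → 5
5 → 16
10 → 15
8 → 3
3 → 7
7 → 2
0 → 12

Visit order: 9, 11, 14, 0, 13, 1, 18, 4, 8, 10, 17, 6, 5, 16, 15, 3, 7, 2, 12

17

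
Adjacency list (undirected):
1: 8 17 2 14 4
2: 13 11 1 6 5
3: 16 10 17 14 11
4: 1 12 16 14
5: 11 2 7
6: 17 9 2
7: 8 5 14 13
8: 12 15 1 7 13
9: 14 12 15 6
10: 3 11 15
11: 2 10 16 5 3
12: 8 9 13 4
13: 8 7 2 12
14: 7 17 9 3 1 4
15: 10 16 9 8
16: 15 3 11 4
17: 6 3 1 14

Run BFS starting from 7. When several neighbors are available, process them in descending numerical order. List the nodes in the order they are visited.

7, 14, 13, 8, 5, 17, 9, 4, 3, 1, 12, 2, 15, 11, 6, 16, 10

Visit 7; enqueue 14, 13, 8, 5 → queue [14, 13, 8, 5]
Visit 14; enqueue 17, 9, 4, 3, 1 → queue [13, 8, 5, 17, 9, 4, 3, 1]
Visit 13; enqueue 12, 2 → queue [8, 5, 17, 9, 4, 3, 1, 12, 2]
Visit 8; enqueue 15 → queue [5, 17, 9, 4, 3, 1, 12, 2, 15]
Visit 5; enqueue 11 → queue [17, 9, 4, 3, 1, 12, 2, 15, 11]
Visit 17; enqueue 6 → queue [9, 4, 3, 1, 12, 2, 15, 11, 6]
Visit 9 → queue [4, 3, 1, 12, 2, 15, 11, 6]
Visit 4; enqueue 16 → queue [3, 1, 12, 2, 15, 11, 6, 16]
Visit 3; enqueue 10 → queue [1, 12, 2, 15, 11, 6, 16, 10]
Visit 1 → queue [12, 2, 15, 11, 6, 16, 10]
Visit 12 → queue [2, 15, 11, 6, 16, 10]
Visit 2 → queue [15, 11, 6, 16, 10]
Visit 15 → queue [11, 6, 16, 10]
Visit 11 → queue [6, 16, 10]
Visit 6 → queue [16, 10]
Visit 16 → queue [10]
Visit 10 → queue []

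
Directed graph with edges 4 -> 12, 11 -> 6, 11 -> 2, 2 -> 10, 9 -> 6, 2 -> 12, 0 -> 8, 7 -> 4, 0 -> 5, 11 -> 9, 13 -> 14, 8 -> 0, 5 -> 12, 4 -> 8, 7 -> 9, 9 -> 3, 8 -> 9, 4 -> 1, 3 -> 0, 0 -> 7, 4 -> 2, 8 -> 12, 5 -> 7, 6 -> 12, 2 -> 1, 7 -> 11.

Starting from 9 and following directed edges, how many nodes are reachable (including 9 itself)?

13

BFS from 9 visits: 9, 6, 3, 12, 0, 8, 7, 5, 11, 4, 2, 1, 10
Reachable nodes: 13 of 15 total.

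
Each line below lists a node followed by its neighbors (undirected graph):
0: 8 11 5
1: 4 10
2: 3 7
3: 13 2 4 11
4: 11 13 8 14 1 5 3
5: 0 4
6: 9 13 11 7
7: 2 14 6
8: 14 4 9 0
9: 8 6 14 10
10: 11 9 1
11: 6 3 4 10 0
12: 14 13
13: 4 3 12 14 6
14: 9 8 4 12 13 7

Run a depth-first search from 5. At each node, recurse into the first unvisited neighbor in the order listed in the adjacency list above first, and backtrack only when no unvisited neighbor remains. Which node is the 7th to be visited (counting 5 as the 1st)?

13

Visit 5
5 → 0
0 → 8
8 → 14
14 → 9
9 → 6
6 → 13
13 → 4
4 → 11
11 → 3
3 → 2
2 → 7
11 → 10
10 → 1
13 → 12

Visit order: 5, 0, 8, 14, 9, 6, 13, 4, 11, 3, 2, 7, 10, 1, 12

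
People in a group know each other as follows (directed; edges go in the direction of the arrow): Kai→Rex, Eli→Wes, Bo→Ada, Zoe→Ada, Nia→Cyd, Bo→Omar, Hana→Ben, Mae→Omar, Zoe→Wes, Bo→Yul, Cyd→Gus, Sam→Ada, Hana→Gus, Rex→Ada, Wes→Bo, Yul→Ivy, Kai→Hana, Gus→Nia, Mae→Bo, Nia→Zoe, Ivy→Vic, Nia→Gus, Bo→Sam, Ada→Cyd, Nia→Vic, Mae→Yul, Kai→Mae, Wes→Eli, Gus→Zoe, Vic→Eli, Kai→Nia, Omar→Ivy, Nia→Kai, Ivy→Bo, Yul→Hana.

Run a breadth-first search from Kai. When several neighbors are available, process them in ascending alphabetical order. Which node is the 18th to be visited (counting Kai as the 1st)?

Wes

Visit Kai; enqueue Hana, Mae, Nia, Rex → queue [Hana, Mae, Nia, Rex]
Visit Hana; enqueue Ben, Gus → queue [Mae, Nia, Rex, Ben, Gus]
Visit Mae; enqueue Bo, Omar, Yul → queue [Nia, Rex, Ben, Gus, Bo, Omar, Yul]
Visit Nia; enqueue Cyd, Vic, Zoe → queue [Rex, Ben, Gus, Bo, Omar, Yul, Cyd, Vic, Zoe]
Visit Rex; enqueue Ada → queue [Ben, Gus, Bo, Omar, Yul, Cyd, Vic, Zoe, Ada]
Visit Ben → queue [Gus, Bo, Omar, Yul, Cyd, Vic, Zoe, Ada]
Visit Gus → queue [Bo, Omar, Yul, Cyd, Vic, Zoe, Ada]
Visit Bo; enqueue Sam → queue [Omar, Yul, Cyd, Vic, Zoe, Ada, Sam]
Visit Omar; enqueue Ivy → queue [Yul, Cyd, Vic, Zoe, Ada, Sam, Ivy]
Visit Yul → queue [Cyd, Vic, Zoe, Ada, Sam, Ivy]
Visit Cyd → queue [Vic, Zoe, Ada, Sam, Ivy]
Visit Vic; enqueue Eli → queue [Zoe, Ada, Sam, Ivy, Eli]
Visit Zoe; enqueue Wes → queue [Ada, Sam, Ivy, Eli, Wes]
Visit Ada → queue [Sam, Ivy, Eli, Wes]
Visit Sam → queue [Ivy, Eli, Wes]
Visit Ivy → queue [Eli, Wes]
Visit Eli → queue [Wes]
Visit Wes → queue []

Visit order: Kai, Hana, Mae, Nia, Rex, Ben, Gus, Bo, Omar, Yul, Cyd, Vic, Zoe, Ada, Sam, Ivy, Eli, Wes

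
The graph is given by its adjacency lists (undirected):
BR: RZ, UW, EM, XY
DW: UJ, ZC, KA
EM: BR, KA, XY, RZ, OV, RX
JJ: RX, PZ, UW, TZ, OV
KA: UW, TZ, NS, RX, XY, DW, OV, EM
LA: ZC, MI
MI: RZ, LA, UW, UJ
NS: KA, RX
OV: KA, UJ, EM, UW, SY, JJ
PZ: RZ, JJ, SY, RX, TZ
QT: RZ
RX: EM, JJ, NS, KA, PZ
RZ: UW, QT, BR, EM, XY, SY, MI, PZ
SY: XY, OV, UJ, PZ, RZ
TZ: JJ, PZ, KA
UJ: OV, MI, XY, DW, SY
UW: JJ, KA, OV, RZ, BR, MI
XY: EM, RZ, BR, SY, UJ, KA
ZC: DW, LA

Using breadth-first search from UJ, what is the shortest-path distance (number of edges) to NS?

3

Level 0: UJ
Level 1: DW, MI, OV, SY, XY
Level 2: BR, EM, JJ, KA, LA, PZ, RZ, UW, ZC
Level 3: NS, QT, RX, TZ
NS first appears at level 3.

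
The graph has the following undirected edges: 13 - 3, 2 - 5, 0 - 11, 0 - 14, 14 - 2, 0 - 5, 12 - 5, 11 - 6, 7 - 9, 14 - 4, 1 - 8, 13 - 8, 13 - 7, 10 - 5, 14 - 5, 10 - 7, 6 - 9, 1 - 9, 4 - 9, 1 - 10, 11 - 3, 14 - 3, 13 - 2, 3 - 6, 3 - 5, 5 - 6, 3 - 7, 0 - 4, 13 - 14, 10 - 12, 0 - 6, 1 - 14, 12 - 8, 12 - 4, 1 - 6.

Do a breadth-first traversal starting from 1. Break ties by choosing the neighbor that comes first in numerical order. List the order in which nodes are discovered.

Visit 1; enqueue 6, 8, 9, 10, 14 → queue [6, 8, 9, 10, 14]
Visit 6; enqueue 0, 3, 5, 11 → queue [8, 9, 10, 14, 0, 3, 5, 11]
Visit 8; enqueue 12, 13 → queue [9, 10, 14, 0, 3, 5, 11, 12, 13]
Visit 9; enqueue 4, 7 → queue [10, 14, 0, 3, 5, 11, 12, 13, 4, 7]
Visit 10 → queue [14, 0, 3, 5, 11, 12, 13, 4, 7]
Visit 14; enqueue 2 → queue [0, 3, 5, 11, 12, 13, 4, 7, 2]
Visit 0 → queue [3, 5, 11, 12, 13, 4, 7, 2]
Visit 3 → queue [5, 11, 12, 13, 4, 7, 2]
Visit 5 → queue [11, 12, 13, 4, 7, 2]
Visit 11 → queue [12, 13, 4, 7, 2]
Visit 12 → queue [13, 4, 7, 2]
Visit 13 → queue [4, 7, 2]
Visit 4 → queue [7, 2]
Visit 7 → queue [2]
Visit 2 → queue []

1 6 8 9 10 14 0 3 5 11 12 13 4 7 2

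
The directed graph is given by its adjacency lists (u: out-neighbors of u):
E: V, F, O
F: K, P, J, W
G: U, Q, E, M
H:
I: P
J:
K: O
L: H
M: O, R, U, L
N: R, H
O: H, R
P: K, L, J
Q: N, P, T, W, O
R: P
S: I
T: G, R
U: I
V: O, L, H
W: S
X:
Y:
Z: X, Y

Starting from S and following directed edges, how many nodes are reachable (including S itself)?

9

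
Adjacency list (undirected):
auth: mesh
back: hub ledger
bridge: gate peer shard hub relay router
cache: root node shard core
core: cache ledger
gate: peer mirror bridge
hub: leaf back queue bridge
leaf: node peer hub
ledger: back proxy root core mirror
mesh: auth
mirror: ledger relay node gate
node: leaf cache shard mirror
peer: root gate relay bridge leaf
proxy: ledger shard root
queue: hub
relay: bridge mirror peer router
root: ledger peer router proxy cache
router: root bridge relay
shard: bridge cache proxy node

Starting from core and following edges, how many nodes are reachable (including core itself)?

17

BFS from core visits: core, cache, ledger, root, node, shard, back, proxy, mirror, peer, router, leaf, bridge, hub, relay, gate, queue
Reachable nodes: 17 of 19 total.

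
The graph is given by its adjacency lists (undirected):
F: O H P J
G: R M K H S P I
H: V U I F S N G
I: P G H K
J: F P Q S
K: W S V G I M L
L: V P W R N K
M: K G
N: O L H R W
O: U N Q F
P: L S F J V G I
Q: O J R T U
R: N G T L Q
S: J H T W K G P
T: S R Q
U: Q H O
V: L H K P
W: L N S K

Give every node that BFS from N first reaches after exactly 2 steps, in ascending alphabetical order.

F, G, I, K, P, Q, S, T, U, V

Level 0: N
Level 1: H, L, O, R, W
Level 2: F, G, I, K, P, Q, S, T, U, V
Level 3: J, M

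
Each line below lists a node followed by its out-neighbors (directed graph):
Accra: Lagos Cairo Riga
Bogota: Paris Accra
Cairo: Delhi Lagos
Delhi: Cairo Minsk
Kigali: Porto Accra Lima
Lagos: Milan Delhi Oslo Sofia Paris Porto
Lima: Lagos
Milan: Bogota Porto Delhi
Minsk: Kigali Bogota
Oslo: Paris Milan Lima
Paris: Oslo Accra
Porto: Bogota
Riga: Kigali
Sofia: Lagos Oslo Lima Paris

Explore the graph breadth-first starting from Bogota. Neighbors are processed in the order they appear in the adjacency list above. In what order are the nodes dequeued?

Bogota → Paris → Accra → Oslo → Lagos → Cairo → Riga → Milan → Lima → Delhi → Sofia → Porto → Kigali → Minsk

Visit Bogota; enqueue Paris, Accra → queue [Paris, Accra]
Visit Paris; enqueue Oslo → queue [Accra, Oslo]
Visit Accra; enqueue Lagos, Cairo, Riga → queue [Oslo, Lagos, Cairo, Riga]
Visit Oslo; enqueue Milan, Lima → queue [Lagos, Cairo, Riga, Milan, Lima]
Visit Lagos; enqueue Delhi, Sofia, Porto → queue [Cairo, Riga, Milan, Lima, Delhi, Sofia, Porto]
Visit Cairo → queue [Riga, Milan, Lima, Delhi, Sofia, Porto]
Visit Riga; enqueue Kigali → queue [Milan, Lima, Delhi, Sofia, Porto, Kigali]
Visit Milan → queue [Lima, Delhi, Sofia, Porto, Kigali]
Visit Lima → queue [Delhi, Sofia, Porto, Kigali]
Visit Delhi; enqueue Minsk → queue [Sofia, Porto, Kigali, Minsk]
Visit Sofia → queue [Porto, Kigali, Minsk]
Visit Porto → queue [Kigali, Minsk]
Visit Kigali → queue [Minsk]
Visit Minsk → queue []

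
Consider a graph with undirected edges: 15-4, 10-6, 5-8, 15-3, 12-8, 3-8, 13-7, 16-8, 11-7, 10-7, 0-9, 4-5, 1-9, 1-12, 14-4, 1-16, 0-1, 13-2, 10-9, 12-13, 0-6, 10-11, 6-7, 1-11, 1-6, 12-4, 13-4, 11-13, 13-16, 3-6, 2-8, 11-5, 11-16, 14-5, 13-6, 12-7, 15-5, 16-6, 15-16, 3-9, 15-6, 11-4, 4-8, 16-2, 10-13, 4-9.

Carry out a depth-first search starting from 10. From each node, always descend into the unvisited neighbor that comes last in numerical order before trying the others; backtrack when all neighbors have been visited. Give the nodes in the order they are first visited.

10 -> 13 -> 16 -> 15 -> 6 -> 7 -> 12 -> 8 -> 5 -> 14 -> 4 -> 11 -> 1 -> 9 -> 3 -> 0 -> 2

Visit 10
10 → 13
13 → 16
16 → 15
15 → 6
6 → 7
7 → 12
12 → 8
8 → 5
5 → 14
14 → 4
4 → 11
11 → 1
1 → 9
9 → 3
9 → 0
8 → 2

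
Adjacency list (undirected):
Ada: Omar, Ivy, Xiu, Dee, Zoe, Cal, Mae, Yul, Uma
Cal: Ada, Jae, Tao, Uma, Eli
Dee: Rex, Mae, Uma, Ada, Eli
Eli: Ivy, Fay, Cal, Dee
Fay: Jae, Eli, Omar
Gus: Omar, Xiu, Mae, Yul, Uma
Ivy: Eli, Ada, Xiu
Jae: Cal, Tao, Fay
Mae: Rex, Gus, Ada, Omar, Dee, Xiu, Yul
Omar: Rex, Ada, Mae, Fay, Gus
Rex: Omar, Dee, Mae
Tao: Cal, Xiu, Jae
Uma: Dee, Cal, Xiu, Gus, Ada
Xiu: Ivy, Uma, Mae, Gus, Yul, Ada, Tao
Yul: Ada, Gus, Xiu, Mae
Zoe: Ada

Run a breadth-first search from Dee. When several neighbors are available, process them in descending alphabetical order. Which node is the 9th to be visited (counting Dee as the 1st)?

Cal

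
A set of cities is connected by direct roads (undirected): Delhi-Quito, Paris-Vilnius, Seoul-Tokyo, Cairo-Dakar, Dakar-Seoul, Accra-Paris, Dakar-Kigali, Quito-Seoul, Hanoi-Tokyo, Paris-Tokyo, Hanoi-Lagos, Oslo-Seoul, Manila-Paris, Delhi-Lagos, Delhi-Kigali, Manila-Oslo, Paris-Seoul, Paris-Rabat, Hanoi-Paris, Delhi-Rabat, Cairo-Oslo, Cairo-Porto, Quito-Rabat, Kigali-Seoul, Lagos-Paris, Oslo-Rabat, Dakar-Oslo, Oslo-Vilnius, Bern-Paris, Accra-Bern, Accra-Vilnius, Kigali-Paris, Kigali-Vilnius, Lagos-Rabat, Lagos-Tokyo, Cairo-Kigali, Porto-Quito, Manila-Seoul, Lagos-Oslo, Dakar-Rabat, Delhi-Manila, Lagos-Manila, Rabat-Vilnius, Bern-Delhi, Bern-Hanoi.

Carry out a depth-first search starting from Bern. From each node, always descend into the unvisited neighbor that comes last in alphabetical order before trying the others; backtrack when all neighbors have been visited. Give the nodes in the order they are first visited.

Bern → Paris → Vilnius → Rabat → Quito → Seoul → Tokyo → Lagos → Oslo → Manila → Delhi → Kigali → Dakar → Cairo → Porto → Hanoi → Accra

Visit Bern
Bern → Paris
Paris → Vilnius
Vilnius → Rabat
Rabat → Quito
Quito → Seoul
Seoul → Tokyo
Tokyo → Lagos
Lagos → Oslo
Oslo → Manila
Manila → Delhi
Delhi → Kigali
Kigali → Dakar
Dakar → Cairo
Cairo → Porto
Lagos → Hanoi
Vilnius → Accra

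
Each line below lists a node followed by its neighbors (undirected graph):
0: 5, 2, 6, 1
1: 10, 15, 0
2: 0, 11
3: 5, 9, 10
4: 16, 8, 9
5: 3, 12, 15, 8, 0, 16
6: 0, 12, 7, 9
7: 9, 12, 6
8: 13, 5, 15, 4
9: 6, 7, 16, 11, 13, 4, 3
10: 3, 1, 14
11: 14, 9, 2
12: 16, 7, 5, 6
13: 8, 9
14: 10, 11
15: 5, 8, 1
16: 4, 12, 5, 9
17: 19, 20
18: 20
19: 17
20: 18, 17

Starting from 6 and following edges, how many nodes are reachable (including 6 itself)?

BFS from 6 visits: 6, 0, 12, 7, 9, 5, 2, 1, 16, 11, 13, 4, 3, 15, 8, 10, 14
Reachable nodes: 17 of 21 total.

17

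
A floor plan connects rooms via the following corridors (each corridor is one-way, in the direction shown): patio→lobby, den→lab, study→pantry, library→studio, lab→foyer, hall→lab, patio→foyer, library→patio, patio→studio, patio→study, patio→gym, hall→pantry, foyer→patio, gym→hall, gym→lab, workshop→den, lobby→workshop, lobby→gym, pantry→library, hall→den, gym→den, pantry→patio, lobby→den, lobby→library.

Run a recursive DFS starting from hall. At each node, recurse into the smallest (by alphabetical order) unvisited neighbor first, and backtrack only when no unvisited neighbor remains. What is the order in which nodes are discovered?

hall, den, lab, foyer, patio, gym, lobby, library, studio, workshop, study, pantry

Visit hall
hall → den
den → lab
lab → foyer
foyer → patio
patio → gym
patio → lobby
lobby → library
library → studio
lobby → workshop
patio → study
study → pantry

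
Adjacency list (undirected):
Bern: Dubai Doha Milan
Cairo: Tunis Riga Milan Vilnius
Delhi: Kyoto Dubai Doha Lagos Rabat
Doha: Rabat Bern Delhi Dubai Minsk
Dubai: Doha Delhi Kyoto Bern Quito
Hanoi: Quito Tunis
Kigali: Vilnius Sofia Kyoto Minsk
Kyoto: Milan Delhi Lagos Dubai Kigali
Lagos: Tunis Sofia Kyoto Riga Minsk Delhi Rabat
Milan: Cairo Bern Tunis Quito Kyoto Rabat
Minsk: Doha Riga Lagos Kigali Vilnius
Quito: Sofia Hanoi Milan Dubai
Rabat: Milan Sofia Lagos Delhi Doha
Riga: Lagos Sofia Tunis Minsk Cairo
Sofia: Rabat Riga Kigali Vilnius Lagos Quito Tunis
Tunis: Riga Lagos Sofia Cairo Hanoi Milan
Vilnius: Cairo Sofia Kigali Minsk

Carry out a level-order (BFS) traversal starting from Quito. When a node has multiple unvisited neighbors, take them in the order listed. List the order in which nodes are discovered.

Quito → Sofia → Hanoi → Milan → Dubai → Rabat → Riga → Kigali → Vilnius → Lagos → Tunis → Cairo → Bern → Kyoto → Doha → Delhi → Minsk

Visit Quito; enqueue Sofia, Hanoi, Milan, Dubai → queue [Sofia, Hanoi, Milan, Dubai]
Visit Sofia; enqueue Rabat, Riga, Kigali, Vilnius, Lagos, Tunis → queue [Hanoi, Milan, Dubai, Rabat, Riga, Kigali, Vilnius, Lagos, Tunis]
Visit Hanoi → queue [Milan, Dubai, Rabat, Riga, Kigali, Vilnius, Lagos, Tunis]
Visit Milan; enqueue Cairo, Bern, Kyoto → queue [Dubai, Rabat, Riga, Kigali, Vilnius, Lagos, Tunis, Cairo, Bern, Kyoto]
Visit Dubai; enqueue Doha, Delhi → queue [Rabat, Riga, Kigali, Vilnius, Lagos, Tunis, Cairo, Bern, Kyoto, Doha, Delhi]
Visit Rabat → queue [Riga, Kigali, Vilnius, Lagos, Tunis, Cairo, Bern, Kyoto, Doha, Delhi]
Visit Riga; enqueue Minsk → queue [Kigali, Vilnius, Lagos, Tunis, Cairo, Bern, Kyoto, Doha, Delhi, Minsk]
Visit Kigali → queue [Vilnius, Lagos, Tunis, Cairo, Bern, Kyoto, Doha, Delhi, Minsk]
Visit Vilnius → queue [Lagos, Tunis, Cairo, Bern, Kyoto, Doha, Delhi, Minsk]
Visit Lagos → queue [Tunis, Cairo, Bern, Kyoto, Doha, Delhi, Minsk]
Visit Tunis → queue [Cairo, Bern, Kyoto, Doha, Delhi, Minsk]
Visit Cairo → queue [Bern, Kyoto, Doha, Delhi, Minsk]
Visit Bern → queue [Kyoto, Doha, Delhi, Minsk]
Visit Kyoto → queue [Doha, Delhi, Minsk]
Visit Doha → queue [Delhi, Minsk]
Visit Delhi → queue [Minsk]
Visit Minsk → queue []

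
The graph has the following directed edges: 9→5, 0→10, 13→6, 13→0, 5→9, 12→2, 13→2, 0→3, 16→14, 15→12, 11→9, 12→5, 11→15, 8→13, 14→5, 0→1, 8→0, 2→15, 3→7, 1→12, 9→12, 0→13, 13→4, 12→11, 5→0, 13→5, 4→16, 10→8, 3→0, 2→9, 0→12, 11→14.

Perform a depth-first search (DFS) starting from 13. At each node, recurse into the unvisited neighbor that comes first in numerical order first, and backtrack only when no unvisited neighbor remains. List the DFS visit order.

13, 0, 1, 12, 2, 9, 5, 15, 11, 14, 3, 7, 10, 8, 4, 16, 6

Visit 13
13 → 0
0 → 1
1 → 12
12 → 2
2 → 9
9 → 5
2 → 15
12 → 11
11 → 14
0 → 3
3 → 7
0 → 10
10 → 8
13 → 4
4 → 16
13 → 6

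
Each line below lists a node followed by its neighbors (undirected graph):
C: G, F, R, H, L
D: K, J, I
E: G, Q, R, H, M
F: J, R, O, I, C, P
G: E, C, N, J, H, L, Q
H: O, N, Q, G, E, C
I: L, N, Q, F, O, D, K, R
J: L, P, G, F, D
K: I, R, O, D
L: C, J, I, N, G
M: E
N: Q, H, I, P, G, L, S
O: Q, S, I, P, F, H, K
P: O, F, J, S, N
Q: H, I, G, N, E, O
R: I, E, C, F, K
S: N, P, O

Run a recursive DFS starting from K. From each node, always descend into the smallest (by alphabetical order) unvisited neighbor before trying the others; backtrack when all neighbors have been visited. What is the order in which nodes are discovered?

K D I F C G E H N L J P O Q S M R

Visit K
K → D
D → I
I → F
F → C
C → G
G → E
E → H
H → N
N → L
L → J
J → P
P → O
O → Q
O → S
E → M
E → R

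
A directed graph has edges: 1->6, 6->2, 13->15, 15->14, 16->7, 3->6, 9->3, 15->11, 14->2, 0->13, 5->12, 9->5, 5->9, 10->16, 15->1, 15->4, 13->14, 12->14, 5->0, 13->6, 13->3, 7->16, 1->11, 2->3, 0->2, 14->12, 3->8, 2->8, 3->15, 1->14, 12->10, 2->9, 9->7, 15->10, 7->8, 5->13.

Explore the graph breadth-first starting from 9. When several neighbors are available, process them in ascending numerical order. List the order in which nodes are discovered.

9, 3, 5, 7, 6, 8, 15, 0, 12, 13, 16, 2, 1, 4, 10, 11, 14

Visit 9; enqueue 3, 5, 7 → queue [3, 5, 7]
Visit 3; enqueue 6, 8, 15 → queue [5, 7, 6, 8, 15]
Visit 5; enqueue 0, 12, 13 → queue [7, 6, 8, 15, 0, 12, 13]
Visit 7; enqueue 16 → queue [6, 8, 15, 0, 12, 13, 16]
Visit 6; enqueue 2 → queue [8, 15, 0, 12, 13, 16, 2]
Visit 8 → queue [15, 0, 12, 13, 16, 2]
Visit 15; enqueue 1, 4, 10, 11, 14 → queue [0, 12, 13, 16, 2, 1, 4, 10, 11, 14]
Visit 0 → queue [12, 13, 16, 2, 1, 4, 10, 11, 14]
Visit 12 → queue [13, 16, 2, 1, 4, 10, 11, 14]
Visit 13 → queue [16, 2, 1, 4, 10, 11, 14]
Visit 16 → queue [2, 1, 4, 10, 11, 14]
Visit 2 → queue [1, 4, 10, 11, 14]
Visit 1 → queue [4, 10, 11, 14]
Visit 4 → queue [10, 11, 14]
Visit 10 → queue [11, 14]
Visit 11 → queue [14]
Visit 14 → queue []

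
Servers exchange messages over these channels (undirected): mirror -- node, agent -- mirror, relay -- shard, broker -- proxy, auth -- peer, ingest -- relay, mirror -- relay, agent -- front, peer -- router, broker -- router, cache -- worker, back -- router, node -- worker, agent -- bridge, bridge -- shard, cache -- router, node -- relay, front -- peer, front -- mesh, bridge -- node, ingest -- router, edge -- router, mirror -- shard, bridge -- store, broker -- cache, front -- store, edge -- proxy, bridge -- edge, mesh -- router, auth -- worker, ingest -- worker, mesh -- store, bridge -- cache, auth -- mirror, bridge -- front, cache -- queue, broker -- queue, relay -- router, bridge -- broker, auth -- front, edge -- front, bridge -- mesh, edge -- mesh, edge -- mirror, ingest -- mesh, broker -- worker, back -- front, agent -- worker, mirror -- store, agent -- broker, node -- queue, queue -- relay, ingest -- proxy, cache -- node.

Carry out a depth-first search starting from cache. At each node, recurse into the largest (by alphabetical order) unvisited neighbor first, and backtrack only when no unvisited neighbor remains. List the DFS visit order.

cache, worker, node, relay, shard, mirror, store, mesh, router, peer, front, edge, proxy, ingest, broker, queue, bridge, agent, back, auth

Visit cache
cache → worker
worker → node
node → relay
relay → shard
shard → mirror
mirror → store
store → mesh
mesh → router
router → peer
peer → front
front → edge
edge → proxy
proxy → ingest
proxy → broker
broker → queue
broker → bridge
bridge → agent
front → back
front → auth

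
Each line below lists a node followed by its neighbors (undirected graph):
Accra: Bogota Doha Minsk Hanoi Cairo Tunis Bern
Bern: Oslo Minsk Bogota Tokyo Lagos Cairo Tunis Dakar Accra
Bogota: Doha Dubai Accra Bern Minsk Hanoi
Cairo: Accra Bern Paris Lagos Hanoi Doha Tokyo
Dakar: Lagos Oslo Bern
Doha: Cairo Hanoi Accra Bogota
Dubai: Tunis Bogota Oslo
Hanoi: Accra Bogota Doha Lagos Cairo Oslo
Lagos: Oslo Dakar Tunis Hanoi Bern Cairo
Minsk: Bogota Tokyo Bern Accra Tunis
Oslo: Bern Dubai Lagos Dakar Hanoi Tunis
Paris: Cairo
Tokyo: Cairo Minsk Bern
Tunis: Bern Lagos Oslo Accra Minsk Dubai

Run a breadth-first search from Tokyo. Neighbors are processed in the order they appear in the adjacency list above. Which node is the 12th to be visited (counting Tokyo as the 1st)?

Visit Tokyo; enqueue Cairo, Minsk, Bern → queue [Cairo, Minsk, Bern]
Visit Cairo; enqueue Accra, Paris, Lagos, Hanoi, Doha → queue [Minsk, Bern, Accra, Paris, Lagos, Hanoi, Doha]
Visit Minsk; enqueue Bogota, Tunis → queue [Bern, Accra, Paris, Lagos, Hanoi, Doha, Bogota, Tunis]
Visit Bern; enqueue Oslo, Dakar → queue [Accra, Paris, Lagos, Hanoi, Doha, Bogota, Tunis, Oslo, Dakar]
Visit Accra → queue [Paris, Lagos, Hanoi, Doha, Bogota, Tunis, Oslo, Dakar]
Visit Paris → queue [Lagos, Hanoi, Doha, Bogota, Tunis, Oslo, Dakar]
Visit Lagos → queue [Hanoi, Doha, Bogota, Tunis, Oslo, Dakar]
Visit Hanoi → queue [Doha, Bogota, Tunis, Oslo, Dakar]
Visit Doha → queue [Bogota, Tunis, Oslo, Dakar]
Visit Bogota; enqueue Dubai → queue [Tunis, Oslo, Dakar, Dubai]
Visit Tunis → queue [Oslo, Dakar, Dubai]
Visit Oslo → queue [Dakar, Dubai]
Visit Dakar → queue [Dubai]
Visit Dubai → queue []

Visit order: Tokyo, Cairo, Minsk, Bern, Accra, Paris, Lagos, Hanoi, Doha, Bogota, Tunis, Oslo, Dakar, Dubai

Oslo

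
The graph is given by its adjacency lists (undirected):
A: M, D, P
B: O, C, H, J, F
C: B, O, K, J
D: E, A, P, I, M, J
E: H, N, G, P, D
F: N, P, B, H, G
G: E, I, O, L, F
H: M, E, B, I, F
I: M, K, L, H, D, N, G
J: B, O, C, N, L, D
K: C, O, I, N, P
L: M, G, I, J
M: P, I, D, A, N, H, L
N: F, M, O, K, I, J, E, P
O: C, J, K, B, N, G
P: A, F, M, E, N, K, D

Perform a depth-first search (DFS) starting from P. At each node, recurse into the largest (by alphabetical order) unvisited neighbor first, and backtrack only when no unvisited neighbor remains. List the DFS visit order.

Visit P
P → N
N → O
O → K
K → I
I → M
M → L
L → J
J → D
D → E
E → H
H → F
F → G
F → B
B → C
D → A

P, N, O, K, I, M, L, J, D, E, H, F, G, B, C, A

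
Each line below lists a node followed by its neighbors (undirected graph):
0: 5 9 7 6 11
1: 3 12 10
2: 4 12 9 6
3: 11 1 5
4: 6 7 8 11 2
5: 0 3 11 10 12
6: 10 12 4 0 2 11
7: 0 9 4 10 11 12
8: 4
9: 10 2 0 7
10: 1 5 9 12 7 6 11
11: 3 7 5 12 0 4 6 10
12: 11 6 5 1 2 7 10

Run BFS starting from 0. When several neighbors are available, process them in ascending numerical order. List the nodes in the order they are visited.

0 -> 5 -> 6 -> 7 -> 9 -> 11 -> 3 -> 10 -> 12 -> 2 -> 4 -> 1 -> 8

Visit 0; enqueue 5, 6, 7, 9, 11 → queue [5, 6, 7, 9, 11]
Visit 5; enqueue 3, 10, 12 → queue [6, 7, 9, 11, 3, 10, 12]
Visit 6; enqueue 2, 4 → queue [7, 9, 11, 3, 10, 12, 2, 4]
Visit 7 → queue [9, 11, 3, 10, 12, 2, 4]
Visit 9 → queue [11, 3, 10, 12, 2, 4]
Visit 11 → queue [3, 10, 12, 2, 4]
Visit 3; enqueue 1 → queue [10, 12, 2, 4, 1]
Visit 10 → queue [12, 2, 4, 1]
Visit 12 → queue [2, 4, 1]
Visit 2 → queue [4, 1]
Visit 4; enqueue 8 → queue [1, 8]
Visit 1 → queue [8]
Visit 8 → queue []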